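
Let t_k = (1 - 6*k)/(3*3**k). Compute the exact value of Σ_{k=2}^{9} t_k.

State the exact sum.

Σ = -45896/59049

Ratio r(k) = (6*k + 5)/(3*(6*k - 1)).
Take A(k)=1/3, B(k)=1, C(k)=k - 1/6.
Need (1/3)·f(k+1) − (1)·f(k) = k - 1/6.
Degrees (0,0,1) ⇒ d ≤ 1.
A polynomial solution: f(k) = -(3*k + 1)/2.
R(k) = B(k−1)·f(k)/C(k) = -3*(3*k + 1)/(6*k - 1); s_k = R·t_k = (3*k + 1)/3**k.
Verify: (1 - 6*k)/(3*3**k) matches t_k.
Telescoping: Σ = s_(10) − s_(2) = 31/59049 − (7/9) = -45896/59049.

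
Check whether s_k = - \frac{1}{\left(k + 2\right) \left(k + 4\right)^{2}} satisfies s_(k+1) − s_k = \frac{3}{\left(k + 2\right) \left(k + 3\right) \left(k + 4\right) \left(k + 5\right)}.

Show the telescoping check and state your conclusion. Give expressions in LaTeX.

s_(k+1) = -1/((k + 3)*(k + 5)**2)
s_(k+1) − s_k = -1/((k + 3)*(k + 5)**2) + 1/((k + 2)*(k + 4)**2)
(s_(k+1) − s_k) − t_k = (-4*k - 17)/(k**6 + 23*k**5 + 217*k**4 + 1073*k**3 + 2926*k**2 + 4160*k + 2400)

Invalid: residual \frac{- 4 k - 17}{k^{6} + 23 k^{5} + 217 k^{4} + 1073 k^{3} + 2926 k^{2} + 4160 k + 2400} ≠ 0.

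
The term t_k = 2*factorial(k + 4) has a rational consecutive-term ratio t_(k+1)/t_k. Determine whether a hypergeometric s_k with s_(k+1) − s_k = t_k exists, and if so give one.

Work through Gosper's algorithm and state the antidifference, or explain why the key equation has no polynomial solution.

Compute t_(k+1)/t_k: get k + 5.
Factor: A=k + 5; B=1; C=1.
Solve (k + 5)·f(k+1) − (1)·f(k) = 1.
deg f ≤ -1 (via 1,0,0).
Bound -1 < 0, so the key equation has no polynomial solution.

none — t_k is not Gosper-summable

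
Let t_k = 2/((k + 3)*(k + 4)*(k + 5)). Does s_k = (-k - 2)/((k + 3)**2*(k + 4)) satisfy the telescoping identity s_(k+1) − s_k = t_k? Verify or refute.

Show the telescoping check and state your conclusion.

Invalid: residual (-3*k - 11)/(k**5 + 19*k**4 + 143*k**3 + 533*k**2 + 984*k + 720) ≠ 0.

s_(k+1) = (-k - 3)/((k + 4)**2*(k + 5))
s_(k+1) − s_k = ((k + 2)*(k + 4)*(k + 5) - (k + 3)**3)/((k + 3)**2*(k + 4)**2*(k + 5))
(s_(k+1) − s_k) − t_k = (-3*k - 11)/(k**5 + 19*k**4 + 143*k**3 + 533*k**2 + 984*k + 720)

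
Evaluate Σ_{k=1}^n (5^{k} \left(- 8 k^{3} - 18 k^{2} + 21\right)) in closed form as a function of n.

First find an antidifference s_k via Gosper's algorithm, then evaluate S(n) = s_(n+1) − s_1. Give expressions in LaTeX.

S(n) = - 10 \cdot 5^{n} n^{3} - 15 \cdot 5^{n} n^{2} + 25 \cdot 5^{n} - 25

t_(k+1)/t_k = 5*(8*(k + 1)**3 + 18*(k + 1)**2 - 21)/(8*k**3 + 18*k**2 - 21).
Factor: A=5; B=1; C=k**3 + 9*k**2/4 - 21/8.
f must satisfy (5)·f(k+1) − (1)·f(k) = k**3 + 9*k**2/4 - 21/8.
From deg A=0, deg B=0, deg C=3: d=3.
Solving with deg f ≤ 3: f(k) = (k - 2)*(2*k**2 + k + 2)/8.
Then R = B(k−1)f/C = (k - 2)*(2*k**2 + k + 2)/(8*k**3 + 18*k**2 - 21), so s_k = R(k)·t_k = 5**k*(-2*k**3 + 3*k**2 + 4).
s_(k+1) − s_k = 5**k*(-8*k**3 - 18*k**2 + 21) = t_k.
s_(n+1) = 5**(n + 1)*(-2*n**3 - 3*n**2 + 5) and s_(1) = 25, so S(n) = -10*5**n*n**3 - 15*5**n*n**2 + 25*5**n - 25.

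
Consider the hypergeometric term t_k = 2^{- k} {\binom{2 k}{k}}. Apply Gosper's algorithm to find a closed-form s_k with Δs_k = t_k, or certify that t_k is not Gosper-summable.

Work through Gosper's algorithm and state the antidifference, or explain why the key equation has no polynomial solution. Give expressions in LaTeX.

Compute t_(k+1)/t_k: get (2*k + 1)/(k + 1).
So A=2*k + 1 and B=k + 1, with C=1.
Solve (2*k + 1)·f(k+1) − (k)·f(k) = 1.
From deg A=1, deg B=1, deg C=0: d=-1.
Bound -1 < 0, so the key equation has no polynomial solution.

not Gosper-summable; s_k does not exist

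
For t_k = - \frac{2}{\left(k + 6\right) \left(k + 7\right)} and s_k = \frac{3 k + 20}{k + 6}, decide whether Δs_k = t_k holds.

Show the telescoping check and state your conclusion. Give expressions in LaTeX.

s_(k+1) = (3*k + 23)/(k + 7)
s_(k+1) − s_k = -2/(k**2 + 13*k + 42)
(s_(k+1) − s_k) − t_k = 0

valid (s_(k+1) − s_k reduces to t_k)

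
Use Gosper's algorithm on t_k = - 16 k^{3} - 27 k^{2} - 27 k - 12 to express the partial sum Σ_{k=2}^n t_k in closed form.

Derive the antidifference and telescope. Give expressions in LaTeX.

Ratio r(k) = (16*k**3 + 75*k**2 + 129*k + 82)/(16*k**3 + 27*k**2 + 27*k + 12).
Take A(k)=1, B(k)=1, C(k)=k**3 + 27*k**2/16 + 27*k/16 + 3/4.
Key eq: (1)·f(k+1) = (1)·f(k) + (k**3 + 27*k**2/16 + 27*k/16 + 3/4).
deg f ≤ 4 (via 0,0,3).
A polynomial solution: f(k) = k*(4*k**3 + k**2 + 4*k + 3)/16.
So s_k = (B(k−1)f/C)·t_k = (k*(4*k**3 + k**2 + 4*k + 3)/(16*k**3 + 27*k**2 + 27*k + 12))·t_k = k*(-4*k**3 - k**2 - 4*k - 3).
Verify: -16*k**3 - 27*k**2 - 27*k - 12 matches t_k.
Telescope: S(n) = s_(n+1) − s_(2) = -4*n**4 - 17*n**3 - 31*n**2 - 30*n - 12 − (-94) = -4*n**4 - 17*n**3 - 31*n**2 - 30*n + 82.

S(n) = - 4 n^{4} - 17 n^{3} - 31 n^{2} - 30 n + 82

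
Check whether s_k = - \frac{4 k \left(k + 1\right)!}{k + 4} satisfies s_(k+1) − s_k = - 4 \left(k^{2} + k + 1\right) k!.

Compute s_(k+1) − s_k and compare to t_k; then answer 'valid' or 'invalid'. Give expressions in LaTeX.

Invalid: residual \frac{12 \left(k^{3} + 5 k^{2} + 4 k + 4\right) k!}{\left(k + 4\right) \left(k + 5\right)} ≠ 0.

s_(k+1) = -4*(k + 1)*factorial(k + 2)/(k + 5)
s_(k+1) − s_k = -4*(k**3 + 6*k**2 + 9*k + 8)*factorial(k + 1)/((k + 4)*(k + 5))
(s_(k+1) − s_k) − t_k = 12*(k**3 + 5*k**2 + 4*k + 4)*factorial(k)/((k + 4)*(k + 5))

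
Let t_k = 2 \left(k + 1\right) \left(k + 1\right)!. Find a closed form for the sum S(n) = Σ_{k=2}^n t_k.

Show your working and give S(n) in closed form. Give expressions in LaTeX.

Step 1: r(k) = (k + 2)**2/(k + 1).
Take A(k)=k + 2, B(k)=1, C(k)=k + 1.
f must satisfy (k + 2)·f(k+1) − (1)·f(k) = k + 1.
Bound: deg f ≤ 0.
Coefficient equations give f(k) = 1.
Then R = B(k−1)f/C = 1/(k + 1), so s_k = R(k)·t_k = 2*factorial(k + 1).
s_(k+1) − s_k = 2*(k + 1)*factorial(k + 1) = t_k.
s_(n+1) = 2*factorial(n + 2) and s_(2) = 12, so S(n) = 2*factorial(n + 2) - 12.

S(n) = 2 \left(n + 2\right)! - 12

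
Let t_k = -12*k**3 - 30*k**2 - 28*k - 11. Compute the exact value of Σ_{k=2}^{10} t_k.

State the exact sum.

Σ = -49419

Compute t_(k+1)/t_k: get (12*k**3 + 66*k**2 + 124*k + 81)/(12*k**3 + 30*k**2 + 28*k + 11).
Gosper form: A/B · C(k+1)/C(k) with A=1, B=1, C=k**3 + 5*k**2/2 + 7*k/3 + 11/12.
Need (1)·f(k+1) − (1)·f(k) = k**3 + 5*k**2/2 + 7*k/3 + 11/12.
d = 4 from the (0,0,3) case.
Match coefficients ⇒ f(k) = k*(3*k**3 + 4*k**2 + 2*k + 2)/12.
Then R = B(k−1)f/C = k*(3*k**3 + 4*k**2 + 2*k + 2)/(12*k**3 + 30*k**2 + 28*k + 11), so s_k = R(k)·t_k = k*(-3*k**3 - 4*k**2 - 2*k - 2).
Check: Δs_k = -12*k**3 - 30*k**2 - 28*k - 11. ✓
Telescoping: Σ = s_(11) − s_(2) = -49511 − (-92) = -49419.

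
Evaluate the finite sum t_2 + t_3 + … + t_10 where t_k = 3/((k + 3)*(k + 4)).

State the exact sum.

Ratio r(k) = (k + 3)/(k + 5).
A = k + 3, B = k + 5, C = 1.
f must satisfy (k + 3)·f(k+1) − (k + 4)·f(k) = 1.
d = 1 from the (1,1,0) case.
Coefficient equations give f(k) = k/3.
So s_k = (B(k−1)f/C)·t_k = (k*(k + 4)/3)·t_k = k/(k + 3).
Δs = 3/(k**2 + 7*k + 12), as required.
Telescoping: Σ = s_(11) − s_(2) = 11/14 − (2/5) = 27/70.

Σ = 27/70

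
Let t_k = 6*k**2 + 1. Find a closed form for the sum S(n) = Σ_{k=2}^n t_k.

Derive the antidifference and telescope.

t_(k+1)/t_k = (6*(k + 1)**2 + 1)/(6*k**2 + 1).
Factor: A=1; B=1; C=k**2 + 1/6.
Solve (1)·f(k+1) − (1)·f(k) = k**2 + 1/6.
d = 3 from the (0,0,2) case.
Coefficient equations give f(k) = k*(2*k**2 - 3*k + 2)/6.
Certificate R = B(k−1)f/C = k*(2*k**2 - 3*k + 2)/(6*k**2 + 1) gives s_k = k*(2*k**2 - 3*k + 2).
Verify: 6*k**2 + 1 matches t_k.
Telescope: S(n) = s_(n+1) − s_(2) = 2*n**3 + 3*n**2 + 2*n + 1 − (8) = 2*n**3 + 3*n**2 + 2*n - 7.

S(n) = 2*n**3 + 3*n**2 + 2*n - 7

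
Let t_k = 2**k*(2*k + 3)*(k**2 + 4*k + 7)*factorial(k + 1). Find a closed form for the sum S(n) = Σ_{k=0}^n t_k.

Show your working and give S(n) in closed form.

Ratio r(k) = 2*(k + 2)*(2*k + 5)*(4*k + (k + 1)**2 + 11)/((2*k + 3)*(k**2 + 4*k + 7)).
Normal form (A,B,C) = (2*k + 4, 1, k**3 + 11*k**2/2 + 13*k + 21/2).
f must satisfy (2*k + 4)·f(k+1) − (1)·f(k) = k**3 + 11*k**2/2 + 13*k + 21/2.
deg f ≤ 2 (via 1,0,3).
A polynomial solution: f(k) = (k**2 + 2*k + 3)/2.
Certificate R = B(k−1)f/C = (k**2 + 2*k + 3)/((2*k + 3)*(k**2 + 4*k + 7)) gives s_k = 2**k*(k**2 + 2*k + 3)*factorial(k + 1).
s_(k+1) − s_k = 2**k*(2*k + 3)*(k**2 + 4*k + 7)*factorial(k + 1) = t_k.
Evaluate: s_(n+1) = 2**(n + 1)*(n**2 + 4*n + 6)*factorial(n + 2); subtract s_(0) = 3 ⇒ S(n) = 2*2**n*n**4*factorial(n) + 14*2**n*n**3*factorial(n) + 40*2**n*n**2*factorial(n) + 52*2**n*n*factorial(n) + 24*2**n*factorial(n) - 3.

S(n) = 2*2**n*n**4*factorial(n) + 14*2**n*n**3*factorial(n) + 40*2**n*n**2*factorial(n) + 52*2**n*n*factorial(n) + 24*2**n*factorial(n) - 3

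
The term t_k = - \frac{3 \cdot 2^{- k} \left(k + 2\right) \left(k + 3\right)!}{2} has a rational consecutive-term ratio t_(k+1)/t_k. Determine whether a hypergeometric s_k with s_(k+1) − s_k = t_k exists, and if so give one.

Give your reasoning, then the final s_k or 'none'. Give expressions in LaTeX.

Compute t_(k+1)/t_k: get (k + 3)*(k + 4)/(2*(k + 2)).
Normal form (A,B,C) = (k/2 + 2, 1, k + 2).
Key eq: (k/2 + 2)·f(k+1) = (1)·f(k) + (k + 2).
Degrees (1,0,1) ⇒ d ≤ 0.
Coefficient equations give f(k) = 2.
R(k) = B(k−1)·f(k)/C(k) = 2/(k + 2); s_k = R·t_k = -3*factorial(k + 3)/2**k.
Verify: -3*(k + 2)*factorial(k + 3)/(2*2**k) matches t_k.

s_k = - 3 \cdot 2^{- k} \left(k + 3\right)!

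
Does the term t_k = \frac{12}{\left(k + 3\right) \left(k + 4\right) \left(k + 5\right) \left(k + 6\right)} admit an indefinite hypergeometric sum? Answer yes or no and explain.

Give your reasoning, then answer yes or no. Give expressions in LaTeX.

Yes. s_k = \frac{k \left(k^{2} + 12 k + 47\right)}{15 \left(k + 3\right) \left(k + 4\right) \left(k + 5\right)}.

r(k) = (k + 3)/(k + 7) after simplifying.
A = k + 3, B = k + 7, C = 1.
Need (k + 3)·f(k+1) − (k + 6)·f(k) = 1.
deg f ≤ 3 (via 1,1,0).
Solve for f: f(k) = k*(k**2 + 12*k + 47)/180 (degree 3 ≤ 3).
Get s_k = R·t_k = k*(k**2 + 12*k + 47)/(15*(k + 3)*(k + 4)*(k + 5)) with R(k) = B(k−1)f(k)/C(k) = k*(k + 6)*(k**2 + 12*k + 47)/180.
Δs = 12/(k**4 + 18*k**3 + 119*k**2 + 342*k + 360), as required.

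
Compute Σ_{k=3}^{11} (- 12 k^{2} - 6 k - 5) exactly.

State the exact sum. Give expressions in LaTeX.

Σ = -6435

Compute t_(k+1)/t_k: get (12*k**2 + 30*k + 23)/(12*k**2 + 6*k + 5).
So A=1 and B=1, with C=k**2 + k/2 + 5/12.
Need (1)·f(k+1) − (1)·f(k) = k**2 + k/2 + 5/12.
d = 3 from the (0,0,2) case.
Solving with deg f ≤ 3: f(k) = k*(4*k**2 - 3*k + 4)/12.
Get s_k = R·t_k = k*(-4*k**2 + 3*k - 4) with R(k) = B(k−1)f(k)/C(k) = k*(4*k**2 - 3*k + 4)/(12*k**2 + 6*k + 5).
Verify: -12*k**2 - 6*k - 5 matches t_k.
Telescoping: Σ = s_(12) − s_(3) = -6528 − (-93) = -6435.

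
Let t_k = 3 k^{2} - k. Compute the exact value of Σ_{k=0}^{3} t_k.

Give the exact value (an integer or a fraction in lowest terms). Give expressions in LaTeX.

r(k) = (-k + 3*(k + 1)**2 - 1)/(k*(3*k - 1)) after simplifying.
So A=1 and B=1, with C=k**2 - k/3.
Set up (1)·f(k+1) − (1)·f(k) − (k**2 - k/3) = 0.
Bound: deg f ≤ 3.
Match coefficients ⇒ f(k) = k*(k - 1)**2/3.
R(k) = B(k−1)·f(k)/C(k) = (k - 1)**2/(3*k - 1); s_k = R·t_k = k*(k**2 - 2*k + 1).
Check: Δs_k = k*(3*k - 1). ✓
Telescoping: Σ = s_(4) − s_(0) = 36 − (0) = 36.

Σ = 36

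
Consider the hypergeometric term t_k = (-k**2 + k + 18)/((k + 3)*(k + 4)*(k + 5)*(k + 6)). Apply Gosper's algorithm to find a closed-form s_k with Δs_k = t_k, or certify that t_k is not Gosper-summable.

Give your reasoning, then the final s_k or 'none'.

s_k = k*(k**2 + 42*k + 137)/(30*(k + 3)*(k + 4)*(k + 5))

r(k) = (k + 3)*(k - (k + 1)**2 + 19)/((k + 7)*(-k**2 + k + 18)) after simplifying.
Normal form (A,B,C) = (k + 3, k + 7, k**2 - k - 18).
Set up (k + 3)·f(k+1) − (k + 6)·f(k) − (k**2 - k - 18) = 0.
deg f ≤ 3 (via 1,1,2).
Coefficient equations give f(k) = -k*(k**2 + 42*k + 137)/30.
R(k) = B(k−1)·f(k)/C(k) = -k*(k + 6)*(k**2 + 42*k + 137)/(30*(k**2 - k - 18)); s_k = R·t_k = k*(k**2 + 42*k + 137)/(30*(k + 3)*(k + 4)*(k + 5)).
s_(k+1) − s_k = (-k**2 + k + 18)/(k**4 + 18*k**3 + 119*k**2 + 342*k + 360) = t_k.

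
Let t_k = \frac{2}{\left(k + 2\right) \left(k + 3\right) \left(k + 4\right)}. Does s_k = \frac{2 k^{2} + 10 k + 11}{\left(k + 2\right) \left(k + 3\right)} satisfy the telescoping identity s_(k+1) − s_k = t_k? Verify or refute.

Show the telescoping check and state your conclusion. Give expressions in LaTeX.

s_(k+1) = (10*k + 2*(k + 1)**2 + 21)/((k + 3)*(k + 4))
s_(k+1) − s_k = 2/(k**3 + 9*k**2 + 26*k + 24)
(s_(k+1) − s_k) − t_k = 0

valid (s_(k+1) − s_k reduces to t_k)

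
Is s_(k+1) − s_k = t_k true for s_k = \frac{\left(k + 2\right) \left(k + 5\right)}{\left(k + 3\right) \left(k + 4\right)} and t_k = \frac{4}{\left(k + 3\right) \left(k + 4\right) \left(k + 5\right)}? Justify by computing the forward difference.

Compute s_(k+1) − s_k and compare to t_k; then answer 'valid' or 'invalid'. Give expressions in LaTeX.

s_(k+1) = (k + 3)*(k + 6)/((k + 4)*(k + 5))
s_(k+1) − s_k = 4/(k**3 + 12*k**2 + 47*k + 60)
(s_(k+1) − s_k) − t_k = 0

valid (s_(k+1) − s_k reduces to t_k)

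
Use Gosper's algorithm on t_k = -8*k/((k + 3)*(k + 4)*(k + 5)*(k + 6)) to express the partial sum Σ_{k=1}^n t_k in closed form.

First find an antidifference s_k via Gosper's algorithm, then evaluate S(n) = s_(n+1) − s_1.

r(k) = (k + 1)*(k + 3)/(k*(k + 7)) after simplifying.
Gosper form: A/B · C(k+1)/C(k) with A=k + 3, B=k + 7, C=k.
Key eq: (k + 3)·f(k+1) = (k + 6)·f(k) + (k).
Bound: deg f ≤ 3.
Solve for f: f(k) = k*(k - 1)*(k + 13)/120 (degree 3 ≤ 3).
R(k) = B(k−1)·f(k)/C(k) = (k - 1)*(k + 6)*(k + 13)/120; s_k = R·t_k = k*(-k**2 - 12*k + 13)/(15*(k + 3)*(k + 4)*(k + 5)).
Verify: -8*k/(k**4 + 18*k**3 + 119*k**2 + 342*k + 360) matches t_k.
Σ_(k=1)^n t_k = s_(n+1) − s_(1) = (n*(-n**2 - 15*n - 14)/(15*(n**3 + 15*n**2 + 74*n + 120))) − (0), i.e. n*(-n**2 - 15*n - 14)/(15*(n**3 + 15*n**2 + 74*n + 120)).

S(n) = n*(-n**2 - 15*n - 14)/(15*(n**3 + 15*n**2 + 74*n + 120))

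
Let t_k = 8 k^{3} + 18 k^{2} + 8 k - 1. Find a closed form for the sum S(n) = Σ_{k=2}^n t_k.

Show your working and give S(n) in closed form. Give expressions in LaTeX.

r(k) = (8*k**3 + 42*k**2 + 68*k + 33)/(8*k**3 + 18*k**2 + 8*k - 1) after simplifying.
So A=1 and B=1, with C=k**3 + 9*k**2/4 + k - 1/8.
Set up (1)·f(k+1) − (1)·f(k) − (k**3 + 9*k**2/4 + k - 1/8) = 0.
d = 4 from the (0,0,3) case.
Coefficient equations give f(k) = k*(2*k**3 + 2*k**2 - 3*k - 2)/8.
Certificate R = B(k−1)f/C = k*(2*k**3 + 2*k**2 - 3*k - 2)/(8*k**3 + 18*k**2 + 8*k - 1) gives s_k = k*(2*k**3 + 2*k**2 - 3*k - 2).
Verify: 8*k**3 + 18*k**2 + 8*k - 1 matches t_k.
Evaluate: s_(n+1) = 2*n**4 + 10*n**3 + 15*n**2 + 6*n - 1; subtract s_(2) = 32 ⇒ S(n) = 2*n**4 + 10*n**3 + 15*n**2 + 6*n - 33.

S(n) = 2 n^{4} + 10 n^{3} + 15 n^{2} + 6 n - 33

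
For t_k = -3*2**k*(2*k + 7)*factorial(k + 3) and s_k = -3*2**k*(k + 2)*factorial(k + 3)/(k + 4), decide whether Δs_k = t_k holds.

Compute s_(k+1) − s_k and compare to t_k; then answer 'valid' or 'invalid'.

s_(k+1) = -6*2**k*(k + 3)*factorial(k + 4)/(k + 5)
s_(k+1) − s_k = -3*2**k*(2*k**3 + 21*k**2 + 73*k + 86)*factorial(k + 3)/((k + 4)*(k + 5))
(s_(k+1) − s_k) − t_k = 6*2**k*(k + 3)*(2*k + 9)*factorial(k + 3)/((k + 4)*(k + 5))

Invalid: residual 6*2**k*(k + 3)*(2*k + 9)*factorial(k + 3)/((k + 4)*(k + 5)) ≠ 0.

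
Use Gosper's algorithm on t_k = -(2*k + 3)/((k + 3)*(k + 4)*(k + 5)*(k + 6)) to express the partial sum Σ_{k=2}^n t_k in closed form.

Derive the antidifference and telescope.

S(n) = (-2*n**3 - 30*n**2 - 43*n + 75)/(105*(n**3 + 15*n**2 + 74*n + 120))

r(k) = (k + 3)*(2*k + 5)/((k + 7)*(2*k + 3)) after simplifying.
Normal form (A,B,C) = (k + 3, k + 7, k + 3/2).
Set up (k + 3)·f(k+1) − (k + 6)·f(k) − (k + 3/2) = 0.
deg f ≤ 3 (via 1,1,1).
A polynomial solution: f(k) = k*(k**2 + 12*k + 17)/60.
Then R = B(k−1)f/C = k*(k + 6)*(k**2 + 12*k + 17)/(30*(2*k + 3)), so s_k = R(k)·t_k = k*(-k**2 - 12*k - 17)/(30*(k + 3)*(k + 4)*(k + 5)).
Check: Δs_k = (-2*k - 3)/(k**4 + 18*k**3 + 119*k**2 + 342*k + 360). ✓
s_(n+1) = (-n**3 - 15*n**2 - 44*n - 30)/(30*(n**3 + 15*n**2 + 74*n + 120)) and s_(2) = -1/70, so S(n) = (-2*n**3 - 30*n**2 - 43*n + 75)/(105*(n**3 + 15*n**2 + 74*n + 120)).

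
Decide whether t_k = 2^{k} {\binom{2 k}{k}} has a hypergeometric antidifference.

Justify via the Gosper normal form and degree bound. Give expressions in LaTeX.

No — t_k has no hypergeometric antidifference.

Ratio r(k) = 4*(2*k + 1)/(k + 1).
Normal form (A,B,C) = (8*k + 4, k + 1, 1).
Solve (8*k + 4)·f(k+1) − (k)·f(k) = 1.
Bound: deg f ≤ -1.
deg f ≤ -1 is impossible — no certificate.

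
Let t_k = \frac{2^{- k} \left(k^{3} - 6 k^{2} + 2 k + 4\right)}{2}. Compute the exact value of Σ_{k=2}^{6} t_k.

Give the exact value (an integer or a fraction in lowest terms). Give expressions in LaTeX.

Step 1: r(k) = (k**3 - 3*k**2 - 7*k + 1)/(2*(k**3 - 6*k**2 + 2*k + 4)).
Normal form (A,B,C) = (1/2, 1, k**3 - 6*k**2 + 2*k + 4).
Set up (1/2)·f(k+1) − (1)·f(k) − (k**3 - 6*k**2 + 2*k + 4) = 0.
deg f ≤ 3 (via 0,0,3).
A polynomial solution: f(k) = -2*(k**3 - 3*k**2 - k + 1).
Certificate R = B(k−1)f/C = -2*(k**3 - 3*k**2 - k + 1)/(k**3 - 6*k**2 + 2*k + 4) gives s_k = (-k**3 + 3*k**2 + k - 1)/2**k.
Verify: (k**3 - 6*k**2 + 2*k + 4)/(2*2**k) matches t_k.
Σ_(k=2)^(6) t_k = s_(7) − s_(2) = -95/64 − (5/4) = -175/64.

Σ = -175/64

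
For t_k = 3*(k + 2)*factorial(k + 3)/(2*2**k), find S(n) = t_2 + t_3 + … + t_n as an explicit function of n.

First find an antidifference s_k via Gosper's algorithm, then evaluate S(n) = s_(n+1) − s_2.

The ratio is (k + 3)*(k + 4)/(2*(k + 2)).
Take A(k)=k/2 + 2, B(k)=1, C(k)=k + 2.
f must satisfy (k/2 + 2)·f(k+1) − (1)·f(k) = k + 2.
Bound: deg f ≤ 0.
A polynomial solution: f(k) = 2.
R(k) = B(k−1)·f(k)/C(k) = 2/(k + 2); s_k = R·t_k = 3*factorial(k + 3)/2**k.
Check: Δs_k = 3*(k + 2)*factorial(k + 3)/(2*2**k). ✓
s_(n+1) = 3*2**(-n - 1)*factorial(n + 4) and s_(2) = 90, so S(n) = -90 + 3*factorial(n + 4)/(2*2**n).

S(n) = -90 + 3*factorial(n + 4)/(2*2**n)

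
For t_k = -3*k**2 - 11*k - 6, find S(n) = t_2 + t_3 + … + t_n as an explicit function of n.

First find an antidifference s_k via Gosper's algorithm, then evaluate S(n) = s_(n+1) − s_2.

t_(k+1)/t_k = (3*k**2 + 17*k + 20)/(3*k**2 + 11*k + 6).
Gosper form: A/B · C(k+1)/C(k) with A=1, B=1, C=k**2 + 11*k/3 + 2.
Set up (1)·f(k+1) − (1)·f(k) − (k**2 + 11*k/3 + 2) = 0.
deg f ≤ 3 (via 0,0,2).
Match coefficients ⇒ f(k) = k*(k**2 + 4*k + 1)/3.
Get s_k = R·t_k = k*(-k**2 - 4*k - 1) with R(k) = B(k−1)f(k)/C(k) = k*(k**2 + 4*k + 1)/((k + 3)*(3*k + 2)).
Verify: -3*k**2 - 11*k - 6 matches t_k.
Telescope: S(n) = s_(n+1) − s_(2) = -n**3 - 7*n**2 - 12*n - 6 − (-26) = -n**3 - 7*n**2 - 12*n + 20.

S(n) = -n**3 - 7*n**2 - 12*n + 20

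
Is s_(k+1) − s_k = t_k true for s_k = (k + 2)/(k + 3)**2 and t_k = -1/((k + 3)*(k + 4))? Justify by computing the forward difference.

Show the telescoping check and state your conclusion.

s_(k+1) = (k + 3)/(k + 4)**2
s_(k+1) − s_k = (-(k + 2)*(k + 4)**2 + (k + 3)**3)/((k + 3)**2*(k + 4)**2)
(s_(k+1) − s_k) − t_k = (2*k + 7)/(k**4 + 14*k**3 + 73*k**2 + 168*k + 144)

Invalid: residual (2*k + 7)/(k**4 + 14*k**3 + 73*k**2 + 168*k + 144) ≠ 0.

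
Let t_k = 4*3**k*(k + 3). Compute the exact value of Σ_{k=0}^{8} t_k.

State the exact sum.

Σ = 413340

Compute t_(k+1)/t_k: get 3*(k + 4)/(k + 3).
Gosper form: A/B · C(k+1)/C(k) with A=3, B=1, C=k + 3.
Solve (3)·f(k+1) − (1)·f(k) = k + 3.
Bound: deg f ≤ 1.
A polynomial solution: f(k) = (2*k + 3)/4.
Then R = B(k−1)f/C = (2*k + 3)/(4*(k + 3)), so s_k = R(k)·t_k = 3**k*(2*k + 3).
Verify: 4*3**k*(k + 3) matches t_k.
Sum = s_(9) − s_(0); s_(9) = 413343, s_(0) = 3 ⇒ 413340.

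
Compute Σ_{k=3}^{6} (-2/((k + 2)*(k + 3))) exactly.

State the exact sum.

Σ = -8/45

The ratio is (k + 2)/(k + 4).
Normal form (A,B,C) = (k + 2, k + 4, 1).
Solve (k + 2)·f(k+1) − (k + 3)·f(k) = 1.
Bound: deg f ≤ 1.
Match coefficients ⇒ f(k) = k/2.
R(k) = B(k−1)·f(k)/C(k) = k*(k + 3)/2; s_k = R·t_k = -k/(k + 2).
s_(k+1) − s_k = -2/(k**2 + 5*k + 6) = t_k.
Sum = s_(7) − s_(3); s_(7) = -7/9, s_(3) = -3/5 ⇒ -8/45.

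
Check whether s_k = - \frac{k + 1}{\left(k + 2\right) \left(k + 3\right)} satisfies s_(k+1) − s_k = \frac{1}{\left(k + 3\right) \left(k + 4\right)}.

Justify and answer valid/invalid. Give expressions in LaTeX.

s_(k+1) = (-k - 2)/((k + 3)*(k + 4))
s_(k+1) − s_k = k/(k**3 + 9*k**2 + 26*k + 24)
(s_(k+1) − s_k) − t_k = -2/(k**3 + 9*k**2 + 26*k + 24)

Invalid: residual - \frac{2}{k^{3} + 9 k^{2} + 26 k + 24} ≠ 0.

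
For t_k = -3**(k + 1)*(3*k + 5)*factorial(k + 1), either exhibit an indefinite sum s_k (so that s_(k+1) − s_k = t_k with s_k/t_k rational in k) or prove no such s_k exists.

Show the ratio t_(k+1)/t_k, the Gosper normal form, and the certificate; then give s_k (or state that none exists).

s_k = -3**(k + 1)*factorial(k + 1)

The ratio is 3*(k + 2)*(3*k + 8)/(3*k + 5).
Gosper form: A/B · C(k+1)/C(k) with A=3*k + 6, B=1, C=k + 5/3.
Need (3*k + 6)·f(k+1) − (1)·f(k) = k + 5/3.
From deg A=1, deg B=0, deg C=1: d=0.
Match coefficients ⇒ f(k) = 1/3.
R(k) = B(k−1)·f(k)/C(k) = 1/(3*k + 5); s_k = R·t_k = -3**(k + 1)*factorial(k + 1).
Check: Δs_k = -3**(k + 1)*(3*k + 5)*factorial(k + 1). ✓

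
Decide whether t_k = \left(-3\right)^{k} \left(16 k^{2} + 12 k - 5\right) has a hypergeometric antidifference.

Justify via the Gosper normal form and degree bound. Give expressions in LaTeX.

Yes. s_k = \left(-3\right)^{k} \left(- 4 k^{2} + 3 k + 2\right).

The ratio is 3*(-16*k**2 - 44*k - 23)/(16*k**2 + 12*k - 5).
Gosper form: A/B · C(k+1)/C(k) with A=-3, B=1, C=k**2 + 3*k/4 - 5/16.
Set up (-3)·f(k+1) − (1)·f(k) − (k**2 + 3*k/4 - 5/16) = 0.
From deg A=0, deg B=0, deg C=2: d=2.
Solve for f: f(k) = -(4*k**2 - 3*k - 2)/16 (degree 2 ≤ 2).
Get s_k = R·t_k = (-3)**k*(-4*k**2 + 3*k + 2) with R(k) = B(k−1)f(k)/C(k) = -(4*k**2 - 3*k - 2)/(16*k**2 + 12*k - 5).
Verify: (-3)**k*(16*k**2 + 12*k - 5) matches t_k.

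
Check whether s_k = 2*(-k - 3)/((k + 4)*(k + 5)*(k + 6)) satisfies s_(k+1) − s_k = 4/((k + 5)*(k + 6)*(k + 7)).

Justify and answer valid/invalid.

Invalid: residual -6/(k**4 + 22*k**3 + 179*k**2 + 638*k + 840) ≠ 0.

s_(k+1) = 2*(-k - 4)/((k + 5)*(k + 6)*(k + 7))
s_(k+1) − s_k = 2*(2*k + 5)/(k**4 + 22*k**3 + 179*k**2 + 638*k + 840)
(s_(k+1) − s_k) − t_k = -6/(k**4 + 22*k**3 + 179*k**2 + 638*k + 840)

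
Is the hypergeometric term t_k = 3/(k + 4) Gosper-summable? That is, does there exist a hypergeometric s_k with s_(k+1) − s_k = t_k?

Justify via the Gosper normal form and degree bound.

Compute t_(k+1)/t_k: get (k + 4)/(k + 5).
Factor: A=k + 4; B=k + 5; C=1.
f must satisfy (k + 4)·f(k+1) − (k + 4)·f(k) = 1.
d = 0 from the (1,1,0) case.
Put f(k) = c0: A·f(k+1) − B(k−1)·f(k) − C = -1; need -1 = 0 — inconsistent ⇒ no f, not summable.

No — the linear system for f has no solution.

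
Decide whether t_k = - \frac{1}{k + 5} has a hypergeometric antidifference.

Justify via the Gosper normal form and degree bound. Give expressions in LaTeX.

No. Not Gosper-summable.

r(k) = (k + 5)/(k + 6) after simplifying.
Normal form (A,B,C) = (k + 5, k + 6, 1).
Need (k + 5)·f(k+1) − (k + 5)·f(k) = 1.
Bound: deg f ≤ 0.
Write f(k) = c0. Then LHS − RHS = -1, requiring -1 = 0: contradictory. No certificate.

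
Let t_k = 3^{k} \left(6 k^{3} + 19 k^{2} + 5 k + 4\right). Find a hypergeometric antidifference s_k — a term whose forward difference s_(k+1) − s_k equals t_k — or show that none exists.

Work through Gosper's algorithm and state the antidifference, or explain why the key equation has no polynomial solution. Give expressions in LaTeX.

Compute t_(k+1)/t_k: get 3*(6*k**3 + 37*k**2 + 61*k + 34)/(6*k**3 + 19*k**2 + 5*k + 4).
So A=3 and B=1, with C=k**3 + 19*k**2/6 + 5*k/6 + 2/3.
Need (3)·f(k+1) − (1)·f(k) = k**3 + 19*k**2/6 + 5*k/6 + 2/3.
Bound: deg f ≤ 3.
Solve for f: f(k) = (3*k**3 - 4*k**2 + k + 2)/6 (degree 3 ≤ 3).
So s_k = (B(k−1)f/C)·t_k = ((3*k**3 - 4*k**2 + k + 2)/(6*k**3 + 19*k**2 + 5*k + 4))·t_k = 3**k*(3*k**3 - 4*k**2 + k + 2).
Verify: 3**k*(6*k**3 + 19*k**2 + 5*k + 4) matches t_k.

s_k = 3^{k} \left(3 k^{3} - 4 k^{2} + k + 2\right)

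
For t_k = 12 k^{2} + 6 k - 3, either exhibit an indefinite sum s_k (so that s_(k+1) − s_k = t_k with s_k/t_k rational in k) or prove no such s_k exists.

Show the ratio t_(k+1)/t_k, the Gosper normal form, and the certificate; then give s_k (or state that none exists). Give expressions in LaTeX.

r(k) = (4*k**2 + 10*k + 5)/(4*k**2 + 2*k - 1) after simplifying.
Take A(k)=1, B(k)=1, C(k)=k**2 + k/2 - 1/4.
Key eq: (1)·f(k+1) = (1)·f(k) + (k**2 + k/2 - 1/4).
Bound: deg f ≤ 3.
Solve for f: f(k) = k*(4*k**2 - 3*k - 4)/12 (degree 3 ≤ 3).
Get s_k = R·t_k = k*(4*k**2 - 3*k - 4) with R(k) = B(k−1)f(k)/C(k) = k*(4*k**2 - 3*k - 4)/(3*(4*k**2 + 2*k - 1)).
Verify: 12*k**2 + 6*k - 3 matches t_k.

s_k = k \left(4 k^{2} - 3 k - 4\right)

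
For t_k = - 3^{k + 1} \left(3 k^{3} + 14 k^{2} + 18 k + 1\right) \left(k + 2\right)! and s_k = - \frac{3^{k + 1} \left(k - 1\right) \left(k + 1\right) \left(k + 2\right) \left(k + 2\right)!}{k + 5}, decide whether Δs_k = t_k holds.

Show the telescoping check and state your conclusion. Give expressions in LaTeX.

s_(k+1) = -3**(k + 2)*k*(k + 2)*(k + 3)*factorial(k + 3)/(k + 6)
s_(k+1) − s_k = -3**(k + 1)*(k + 2)*(3*k**4 + 32*k**3 + 111*k**2 + 136*k + 6)*factorial(k + 2)/((k + 5)*(k + 6))
(s_(k+1) − s_k) − t_k = 3**(k + 2)*(3*k**4 + 29*k**3 + 87*k**2 + 91*k + 6)*factorial(k + 2)/((k + 5)*(k + 6))

Invalid: residual \frac{3^{k + 2} \left(3 k^{4} + 29 k^{3} + 87 k^{2} + 91 k + 6\right) \left(k + 2\right)!}{\left(k + 5\right) \left(k + 6\right)} ≠ 0.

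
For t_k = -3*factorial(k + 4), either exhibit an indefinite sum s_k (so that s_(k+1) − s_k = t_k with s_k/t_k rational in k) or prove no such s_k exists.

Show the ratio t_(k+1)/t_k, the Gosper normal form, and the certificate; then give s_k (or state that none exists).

none — t_k is not Gosper-summable

r(k) = k + 5 after simplifying.
Normal form (A,B,C) = (k + 5, 1, 1).
Set up (k + 5)·f(k+1) − (1)·f(k) − (1) = 0.
deg f ≤ -1 (via 1,0,0).
deg f ≤ -1 is impossible — no certificate.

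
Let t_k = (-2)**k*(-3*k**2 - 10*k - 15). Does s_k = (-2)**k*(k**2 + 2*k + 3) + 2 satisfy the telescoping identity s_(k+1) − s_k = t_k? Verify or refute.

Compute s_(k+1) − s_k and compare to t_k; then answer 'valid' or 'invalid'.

s_(k+1) = -2*(-2)**k*(2*k + (k + 1)**2 + 5) + 2
s_(k+1) − s_k = (-2)**k*(-3*k**2 - 10*k - 15)
(s_(k+1) − s_k) − t_k = 0

valid; difference matches t_k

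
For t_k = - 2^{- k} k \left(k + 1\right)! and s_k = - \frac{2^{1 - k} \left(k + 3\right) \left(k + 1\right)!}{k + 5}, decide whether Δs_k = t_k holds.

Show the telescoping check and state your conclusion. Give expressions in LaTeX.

Invalid: residual \frac{2^{1 - k} \left(k^{2} + 5 k - 2\right) \left(k + 1\right)!}{\left(k + 5\right) \left(k + 6\right)} ≠ 0.

s_(k+1) = -(k + 4)*factorial(k + 2)/(2**k*(k + 6))
s_(k+1) − s_k = -(k**3 + 9*k**2 + 20*k + 4)*factorial(k + 1)/(2**k*(k + 5)*(k + 6))
(s_(k+1) − s_k) − t_k = 2**(1 - k)*(k**2 + 5*k - 2)*factorial(k + 1)/((k + 5)*(k + 6))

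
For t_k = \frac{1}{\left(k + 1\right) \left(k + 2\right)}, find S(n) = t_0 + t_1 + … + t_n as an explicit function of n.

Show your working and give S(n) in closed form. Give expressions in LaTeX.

S(n) = \frac{n + 1}{n + 2}

Compute t_(k+1)/t_k: get (k + 1)/(k + 3).
Gosper form: A/B · C(k+1)/C(k) with A=k + 1, B=k + 3, C=1.
Set up (k + 1)·f(k+1) − (k + 2)·f(k) − (1) = 0.
d = 1 from the (1,1,0) case.
Solving with deg f ≤ 1: f(k) = k.
Get s_k = R·t_k = k/(k + 1) with R(k) = B(k−1)f(k)/C(k) = k*(k + 2).
Verify: 1/(k**2 + 3*k + 2) matches t_k.
s_(n+1) = (n + 1)/(n + 2) and s_(0) = 0, so S(n) = (n + 1)/(n + 2).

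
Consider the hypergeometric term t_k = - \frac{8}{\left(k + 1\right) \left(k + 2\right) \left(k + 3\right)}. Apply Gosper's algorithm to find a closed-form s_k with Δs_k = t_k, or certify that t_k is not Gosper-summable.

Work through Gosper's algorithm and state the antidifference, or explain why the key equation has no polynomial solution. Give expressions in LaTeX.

s_k = \frac{2 k \left(- k - 3\right)}{\left(k + 1\right) \left(k + 2\right)}

Compute t_(k+1)/t_k: get (k + 1)/(k + 4).
Normal form (A,B,C) = (k + 1, k + 4, 1).
Need (k + 1)·f(k+1) − (k + 3)·f(k) = 1.
d = 2 from the (1,1,0) case.
Coefficient equations give f(k) = k*(k + 3)/4.
Certificate R = B(k−1)f/C = k*(k + 3)**2/4 gives s_k = 2*k*(-k - 3)/((k + 1)*(k + 2)).
Verify: -8/(k**3 + 6*k**2 + 11*k + 6) matches t_k.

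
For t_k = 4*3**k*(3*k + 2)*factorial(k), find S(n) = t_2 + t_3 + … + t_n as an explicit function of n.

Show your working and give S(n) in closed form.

S(n) = 12*3**n*factorial(n + 1) - 72

r(k) = 3*(k + 1)*(3*k + 5)/(3*k + 2) after simplifying.
Factor: A=3*k + 3; B=1; C=k + 2/3.
f must satisfy (3*k + 3)·f(k+1) − (1)·f(k) = k + 2/3.
deg f ≤ 0 (via 1,0,1).
Solving with deg f ≤ 0: f(k) = 1/3.
So s_k = (B(k−1)f/C)·t_k = (1/(3*k + 2))·t_k = 4*3**k*factorial(k).
s_(k+1) − s_k = 4*3**k*(3*k + 2)*factorial(k) = t_k.
Evaluate: s_(n+1) = 12*3**n*factorial(n + 1); subtract s_(2) = 72 ⇒ S(n) = 12*3**n*factorial(n + 1) - 72.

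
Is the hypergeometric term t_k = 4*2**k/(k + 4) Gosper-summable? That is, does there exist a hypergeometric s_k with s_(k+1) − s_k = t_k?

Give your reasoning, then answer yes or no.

Compute t_(k+1)/t_k: get 2*(k + 4)/(k + 5).
So A=2*k + 8 and B=k + 5, with C=1.
f must satisfy (2*k + 8)·f(k+1) − (k + 4)·f(k) = 1.
d = -1 from the (1,1,0) case.
Bound -1 < 0, so the key equation has no polynomial solution.

No — negative degree bound, so no certificate f.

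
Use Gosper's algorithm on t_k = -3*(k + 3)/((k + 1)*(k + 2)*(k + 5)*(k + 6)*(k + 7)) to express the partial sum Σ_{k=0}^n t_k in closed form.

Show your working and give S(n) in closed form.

S(n) = (-n**3 - 15*n**2 - 68*n - 54)/(30*(n**3 + 15*n**2 + 68*n + 84))

r(k) = (k + 1)*(k + 4)*(k + 5)/((k + 3)**2*(k + 8)) after simplifying.
Normal form (A,B,C) = (k + 1, k + 8, k**3 + 10*k**2 + 33*k + 36).
Need (k + 1)·f(k+1) − (k + 7)·f(k) = k**3 + 10*k**2 + 33*k + 36.
d = 6 from the (1,1,3) case.
Solving with deg f ≤ 6: f(k) = k*(k + 2)*(k + 3)*(k + 4)*(k**2 + 12*k + 41)/90.
Then R = B(k−1)f/C = k*(k + 2)*(k + 7)*(k**2 + 12*k + 41)/(90*(k + 3)), so s_k = R(k)·t_k = k*(-k**2 - 12*k - 41)/(30*(k**3 + 12*k**2 + 41*k + 30)).
Δs = 3*(-k - 3)/(k**5 + 21*k**4 + 163*k**3 + 567*k**2 + 844*k + 420), as required.
s_(n+1) = (-n**3 - 15*n**2 - 68*n - 54)/(30*(n**3 + 15*n**2 + 68*n + 84)) and s_(0) = 0, so S(n) = (-n**3 - 15*n**2 - 68*n - 54)/(30*(n**3 + 15*n**2 + 68*n + 84)).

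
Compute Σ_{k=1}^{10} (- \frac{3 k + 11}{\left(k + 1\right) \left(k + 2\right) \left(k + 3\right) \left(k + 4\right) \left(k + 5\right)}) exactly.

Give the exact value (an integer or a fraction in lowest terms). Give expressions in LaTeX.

Σ = -77/2340

Step 1: r(k) = (k + 1)*(3*k + 14)/((k + 6)*(3*k + 11)).
Normal form (A,B,C) = (k + 1, k + 6, k + 11/3).
Set up (k + 1)·f(k+1) − (k + 5)·f(k) − (k + 11/3) = 0.
d = 4 from the (1,1,1) case.
Coefficient equations give f(k) = k*(k + 3)*(k**2 + 7*k + 14)/24.
Then R = B(k−1)f/C = k*(k + 3)*(k + 5)*(k**2 + 7*k + 14)/(8*(3*k + 11)), so s_k = R(k)·t_k = k*(-k**2 - 7*k - 14)/(8*(k**3 + 7*k**2 + 14*k + 8)).
Verify: (-3*k - 11)/(k**5 + 15*k**4 + 85*k**3 + 225*k**2 + 274*k + 120) matches t_k.
Σ_(k=1)^(10) t_k = s_(11) − s_(1) = -583/4680 − (-11/120) = -77/2340.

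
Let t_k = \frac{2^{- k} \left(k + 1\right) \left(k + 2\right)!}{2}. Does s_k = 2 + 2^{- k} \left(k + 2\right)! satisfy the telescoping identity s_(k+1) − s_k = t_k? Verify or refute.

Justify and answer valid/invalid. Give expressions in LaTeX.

s_(k+1) = 2**(-k - 1)*factorial(k + 3) + 2
s_(k+1) − s_k = (k + 1)*factorial(k + 2)/(2*2**k)
(s_(k+1) − s_k) − t_k = 0

Valid: the claim telescopes to t_k.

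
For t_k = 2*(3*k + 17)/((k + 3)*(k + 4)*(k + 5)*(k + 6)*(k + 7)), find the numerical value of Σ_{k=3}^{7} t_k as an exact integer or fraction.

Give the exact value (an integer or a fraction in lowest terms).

Σ = 5/1188

The ratio is (k + 3)*(3*k + 20)/((k + 8)*(3*k + 17)).
Factor: A=k + 3; B=k + 8; C=k + 17/3.
Need (k + 3)·f(k+1) − (k + 7)·f(k) = k + 17/3.
Degrees (1,1,1) ⇒ d ≤ 4.
Coefficient equations give f(k) = k*(k + 5)*(k**2 + 13*k + 54)/216.
R(k) = B(k−1)·f(k)/C(k) = k*(k + 5)*(k + 7)*(k**2 + 13*k + 54)/(72*(3*k + 17)); s_k = R·t_k = k*(k**2 + 13*k + 54)/(36*(k**3 + 13*k**2 + 54*k + 72)).
s_(k+1) − s_k = 2*(3*k + 17)/(k**5 + 25*k**4 + 245*k**3 + 1175*k**2 + 2754*k + 2520) = t_k.
Evaluate s at k=8 and k=3: 37/1386 and 17/756; difference 5/1188.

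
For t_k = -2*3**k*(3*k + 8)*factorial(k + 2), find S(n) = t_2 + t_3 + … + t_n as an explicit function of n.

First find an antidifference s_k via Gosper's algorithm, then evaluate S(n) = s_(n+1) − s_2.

S(n) = -6*3**n*factorial(n + 3) + 432

r(k) = 3*(k + 3)*(3*k + 11)/(3*k + 8) after simplifying.
So A=3*k + 9 and B=1, with C=k + 8/3.
f must satisfy (3*k + 9)·f(k+1) − (1)·f(k) = k + 8/3.
d = 0 from the (1,0,1) case.
Match coefficients ⇒ f(k) = 1/3.
Certificate R = B(k−1)f/C = 1/(3*k + 8) gives s_k = -2*3**k*factorial(k + 2).
Δs = -2*3**k*(3*k + 8)*factorial(k + 2), as required.
Σ_(k=2)^n t_k = s_(n+1) − s_(2) = (-6*3**n*factorial(n + 3)) − (-432), i.e. -6*3**n*factorial(n + 3) + 432.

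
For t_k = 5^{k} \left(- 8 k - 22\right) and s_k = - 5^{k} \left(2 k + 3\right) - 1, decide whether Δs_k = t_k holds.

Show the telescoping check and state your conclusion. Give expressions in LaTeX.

s_(k+1) = -5*5**k*(2*k + 5) - 1
s_(k+1) − s_k = 5**k*(-8*k - 22)
(s_(k+1) − s_k) − t_k = 0

Valid — Δs_k = t_k.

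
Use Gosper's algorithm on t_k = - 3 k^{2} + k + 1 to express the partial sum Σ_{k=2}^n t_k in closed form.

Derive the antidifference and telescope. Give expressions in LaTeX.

S(n) = - n^{3} - n^{2} + n + 1

Compute t_(k+1)/t_k: get (k - 3*(k + 1)**2 + 2)/(-3*k**2 + k + 1).
Gosper form: A/B · C(k+1)/C(k) with A=1, B=1, C=k**2 - k/3 - 1/3.
Need (1)·f(k+1) − (1)·f(k) = k**2 - k/3 - 1/3.
d = 3 from the (0,0,2) case.
Match coefficients ⇒ f(k) = k**2*(k - 2)/3.
Then R = B(k−1)f/C = k**2*(k - 2)/(3*k**2 - k - 1), so s_k = R(k)·t_k = k**2*(2 - k).
Verify: -3*k**2 + k + 1 matches t_k.
Σ_(k=2)^n t_k = s_(n+1) − s_(2) = (-n**3 - n**2 + n + 1) − (0), i.e. -n**3 - n**2 + n + 1.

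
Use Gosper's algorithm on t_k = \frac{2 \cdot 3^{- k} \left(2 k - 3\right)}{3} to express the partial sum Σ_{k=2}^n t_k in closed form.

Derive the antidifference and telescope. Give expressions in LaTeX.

Compute t_(k+1)/t_k: get (2*k - 1)/(3*(2*k - 3)).
Gosper form: A/B · C(k+1)/C(k) with A=1/3, B=1, C=k - 3/2.
f must satisfy (1/3)·f(k+1) − (1)·f(k) = k - 3/2.
From deg A=0, deg B=0, deg C=1: d=1.
A polynomial solution: f(k) = -3*(k - 1)/2.
R(k) = B(k−1)·f(k)/C(k) = -3*(k - 1)/(2*k - 3); s_k = R·t_k = 2*(1 - k)/3**k.
Check: Δs_k = 2*(2*k - 3)/(3*3**k). ✓
s_(n+1) = -2*3**(-n - 1)*n and s_(2) = -2/9, so S(n) = 2/9 - 2*n/(3*3**n).

S(n) = \frac{2}{9} - \frac{2 \cdot 3^{- n} n}{3}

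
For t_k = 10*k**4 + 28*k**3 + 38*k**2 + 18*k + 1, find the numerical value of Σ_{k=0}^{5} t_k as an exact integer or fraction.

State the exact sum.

Step 1: r(k) = (10*k**4 + 68*k**3 + 182*k**2 + 218*k + 95)/(10*k**4 + 28*k**3 + 38*k**2 + 18*k + 1).
Factor: A=1; B=1; C=k**4 + 14*k**3/5 + 19*k**2/5 + 9*k/5 + 1/10.
f must satisfy (1)·f(k+1) − (1)·f(k) = k**4 + 14*k**3/5 + 19*k**2/5 + 9*k/5 + 1/10.
Degrees (0,0,4) ⇒ d ≤ 5.
A polynomial solution: f(k) = k*(2*k**4 + 2*k**3 + 2*k**2 - 3*k - 2)/10.
Certificate R = B(k−1)f/C = k*(2*k**4 + 2*k**3 + 2*k**2 - 3*k - 2)/(10*k**4 + 28*k**3 + 38*k**2 + 18*k + 1) gives s_k = k*(2*k**4 + 2*k**3 + 2*k**2 - 3*k - 2).
Verify: 10*k**4 + 28*k**3 + 38*k**2 + 18*k + 1 matches t_k.
Sum = s_(6) − s_(0); s_(6) = 18456, s_(0) = 0 ⇒ 18456.

Σ = 18456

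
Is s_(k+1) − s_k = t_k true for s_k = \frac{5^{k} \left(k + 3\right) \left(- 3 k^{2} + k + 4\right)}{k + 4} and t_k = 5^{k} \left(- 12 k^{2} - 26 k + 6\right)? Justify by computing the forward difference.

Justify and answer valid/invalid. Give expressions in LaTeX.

s_(k+1) = 5**(k + 1)*(k + 4)*(k - 3*(k + 1)**2 + 5)/(k + 5)
s_(k+1) − s_k = 5**k*(-12*k**4 - 122*k**3 - 397*k**2 - 367*k + 100)/(k**2 + 9*k + 20)
(s_(k+1) − s_k) − t_k = 5**k*(12*k**3 + 71*k**2 + 99*k - 20)/(k**2 + 9*k + 20)

Invalid: residual \frac{5^{k} \left(12 k^{3} + 71 k^{2} + 99 k - 20\right)}{k^{2} + 9 k + 20} ≠ 0.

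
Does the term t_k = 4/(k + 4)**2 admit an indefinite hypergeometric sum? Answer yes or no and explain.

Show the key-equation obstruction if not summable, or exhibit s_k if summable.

The ratio is (k + 4)**2/(k + 5)**2.
Normal form (A,B,C) = (k**2 + 8*k + 16, k**2 + 10*k + 25, 1).
Set up (k**2 + 8*k + 16)·f(k+1) − (k**2 + 8*k + 16)·f(k) − (1) = 0.
From deg A=2, deg B=2, deg C=0: d=0.
Generic f = c0 gives residual -1; -1 = 0 cannot hold, so t_k is not Gosper-summable.

No — the linear system for f has no solution.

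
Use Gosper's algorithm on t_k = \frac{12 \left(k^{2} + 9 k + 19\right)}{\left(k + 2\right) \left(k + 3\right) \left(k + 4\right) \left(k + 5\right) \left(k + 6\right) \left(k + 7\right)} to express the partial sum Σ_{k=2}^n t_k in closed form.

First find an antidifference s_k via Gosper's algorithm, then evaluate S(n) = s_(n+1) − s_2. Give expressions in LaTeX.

Compute t_(k+1)/t_k: get (k + 2)*(9*k + (k + 1)**2 + 28)/((k + 8)*(k**2 + 9*k + 19)).
Take A(k)=k + 2, B(k)=k + 8, C(k)=k**2 + 9*k + 19.
Set up (k + 2)·f(k+1) − (k + 7)·f(k) − (k**2 + 9*k + 19) = 0.
From deg A=1, deg B=1, deg C=2: d=5.
A polynomial solution: f(k) = k*(k + 3)*(k + 5)*(k**2 + 12*k + 44)/144.
Get s_k = R·t_k = k*(k**2 + 12*k + 44)/(12*(k**3 + 12*k**2 + 44*k + 48)) with R(k) = B(k−1)f(k)/C(k) = k*(k + 3)*(k + 5)*(k + 7)*(k**2 + 12*k + 44)/(144*(k**2 + 9*k + 19)).
Verify: 12*(k**2 + 9*k + 19)/(k**6 + 27*k**5 + 295*k**4 + 1665*k**3 + 5104*k**2 + 8028*k + 5040) matches t_k.
Σ_(k=2)^n t_k = s_(n+1) − s_(2) = ((n**3 + 15*n**2 + 71*n + 57)/(12*(n**3 + 15*n**2 + 71*n + 105))) − (1/16), i.e. (n**3 + 15*n**2 + 71*n - 87)/(48*(n**3 + 15*n**2 + 71*n + 105)).

S(n) = \frac{n^{3} + 15 n^{2} + 71 n - 87}{48 \left(n^{3} + 15 n^{2} + 71 n + 105\right)}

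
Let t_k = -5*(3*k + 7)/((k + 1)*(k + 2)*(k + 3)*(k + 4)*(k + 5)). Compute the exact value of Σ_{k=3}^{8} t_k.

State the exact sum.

Σ = -29/1092

The ratio is (k + 1)*(3*k + 10)/((k + 6)*(3*k + 7)).
So A=k + 1 and B=k + 6, with C=k + 7/3.
Set up (k + 1)·f(k+1) − (k + 5)·f(k) − (k + 7/3) = 0.
deg f ≤ 4 (via 1,1,1).
Solve for f: f(k) = k*(k + 2)*(k**2 + 8*k + 19)/36 (degree 4 ≤ 4).
Certificate R = B(k−1)f/C = k*(k + 2)*(k + 5)*(k**2 + 8*k + 19)/(12*(3*k + 7)) gives s_k = 5*k*(-k**2 - 8*k - 19)/(12*(k**3 + 8*k**2 + 19*k + 12)).
Check: Δs_k = 5*(-3*k - 7)/(k**5 + 15*k**4 + 85*k**3 + 225*k**2 + 274*k + 120). ✓
Σ_(k=3)^(8) t_k = s_(9) − s_(3) = -43/104 − (-65/168) = -29/1092.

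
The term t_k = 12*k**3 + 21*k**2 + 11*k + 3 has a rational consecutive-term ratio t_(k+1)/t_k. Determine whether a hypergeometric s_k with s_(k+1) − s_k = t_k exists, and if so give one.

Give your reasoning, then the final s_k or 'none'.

r(k) = (12*k**3 + 57*k**2 + 89*k + 47)/(12*k**3 + 21*k**2 + 11*k + 3) after simplifying.
So A=1 and B=1, with C=k**3 + 7*k**2/4 + 11*k/12 + 1/4.
Need (1)·f(k+1) − (1)·f(k) = k**3 + 7*k**2/4 + 11*k/12 + 1/4.
From deg A=0, deg B=0, deg C=3: d=4.
A polynomial solution: f(k) = k*(3*k**3 + k**2 - 2*k + 1)/12.
Then R = B(k−1)f/C = k*(3*k**3 + k**2 - 2*k + 1)/(12*k**3 + 21*k**2 + 11*k + 3), so s_k = R(k)·t_k = k*(3*k**3 + k**2 - 2*k + 1).
Check: Δs_k = 12*k**3 + 21*k**2 + 11*k + 3. ✓

s_k = k*(3*k**3 + k**2 - 2*k + 1)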